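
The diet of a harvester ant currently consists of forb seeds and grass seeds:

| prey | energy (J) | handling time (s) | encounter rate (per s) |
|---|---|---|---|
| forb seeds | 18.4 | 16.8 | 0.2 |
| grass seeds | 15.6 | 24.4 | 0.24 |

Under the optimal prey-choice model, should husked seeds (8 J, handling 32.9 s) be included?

Current rate: (0.2×18.4 + 0.24×15.6)/(1 + 0.2×16.8 + 0.24×24.4) = 0.7267 J/s.
Profitability of husked seeds: 8/32.9 = 0.2432 J/s.
Since 0.2432 < R, time spent handling husked seeds is better spent searching.

No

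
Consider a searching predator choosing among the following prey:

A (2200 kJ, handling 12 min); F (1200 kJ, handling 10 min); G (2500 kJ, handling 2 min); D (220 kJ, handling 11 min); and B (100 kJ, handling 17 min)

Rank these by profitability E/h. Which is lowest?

B

Profitability E/h (kJ/min): A = 2200/12 = 183, F = 1200/10 = 120, G = 2500/2 = 1.25e+03, D = 220/11 = 20, B = 100/17 = 5.88.
Ranked: G > A > F > D > B.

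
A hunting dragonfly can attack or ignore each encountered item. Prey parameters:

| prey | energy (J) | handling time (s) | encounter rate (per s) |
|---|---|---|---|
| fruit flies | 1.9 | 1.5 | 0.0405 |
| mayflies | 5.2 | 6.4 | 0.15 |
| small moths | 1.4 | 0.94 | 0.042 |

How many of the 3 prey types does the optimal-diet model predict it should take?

Rank by E/h (J/s): small moths 1.49, fruit flies 1.27, mayflies 0.812. Include each in turn until the next type's E/h falls below the running intake rate.
Rate on top 1: 0.05657. fruit flies: 1.27 > 0.05657 → include.
Rate on top 2: 0.1234. mayflies: 0.812 > 0.1234 → include.
Optimal diet: small moths, fruit flies, mayflies — 3 of 3 types.

3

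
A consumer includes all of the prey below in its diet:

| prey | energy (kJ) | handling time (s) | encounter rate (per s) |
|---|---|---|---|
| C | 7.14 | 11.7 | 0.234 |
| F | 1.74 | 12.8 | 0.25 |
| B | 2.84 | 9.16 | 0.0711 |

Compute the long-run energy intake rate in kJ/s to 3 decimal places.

R = (0.234×7.14 + 0.25×1.74 + 0.0711×2.84) / (1 + 0.234×11.7 + 0.25×12.8 + 0.0711×9.16) = 2.308/7.589 = 0.3041 kJ/s.

0.304 kJ/s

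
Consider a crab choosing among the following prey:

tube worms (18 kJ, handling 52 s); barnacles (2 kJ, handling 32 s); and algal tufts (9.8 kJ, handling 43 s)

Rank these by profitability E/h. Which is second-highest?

algal tufts

Profitability E/h (kJ/s): tube worms = 18/52 = 0.346, barnacles = 2/32 = 0.0625, algal tufts = 9.8/43 = 0.228.
Ranked: tube worms > algal tufts > barnacles.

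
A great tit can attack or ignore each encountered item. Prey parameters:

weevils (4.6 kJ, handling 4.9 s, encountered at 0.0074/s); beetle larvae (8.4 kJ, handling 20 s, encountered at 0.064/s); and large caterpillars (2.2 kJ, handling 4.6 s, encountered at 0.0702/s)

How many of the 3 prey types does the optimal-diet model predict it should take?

Profitabilities (E/h, kJ/s): weevils 0.939, large caterpillars 0.478, beetle larvae 0.42. Add prey in this order while the next type's profitability exceeds the intake rate on those already taken.
Rate on top 1: 0.03285. large caterpillars: 0.478 > 0.03285 → include.
Rate on top 2: 0.1387. beetle larvae: 0.42 > 0.1387 → include.
Optimal diet: weevils, large caterpillars, beetle larvae — 3 of 3 types.

3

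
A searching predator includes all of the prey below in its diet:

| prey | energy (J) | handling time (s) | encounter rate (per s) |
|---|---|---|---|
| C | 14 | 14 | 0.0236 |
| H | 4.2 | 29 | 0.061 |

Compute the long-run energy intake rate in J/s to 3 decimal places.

R = (0.0236×14 + 0.061×4.2) / (1 + 0.0236×14 + 0.061×29) = 0.5866/3.099 = 0.1893 J/s.

0.189 J/s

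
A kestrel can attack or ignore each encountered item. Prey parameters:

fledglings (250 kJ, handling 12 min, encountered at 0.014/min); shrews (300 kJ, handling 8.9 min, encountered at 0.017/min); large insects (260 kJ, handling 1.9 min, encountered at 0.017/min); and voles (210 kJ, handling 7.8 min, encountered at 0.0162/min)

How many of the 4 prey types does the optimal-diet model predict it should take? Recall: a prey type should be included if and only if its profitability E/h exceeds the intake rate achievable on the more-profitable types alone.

4

Rank by E/h (kJ/min): large insects 137, shrews 33.7, voles 26.9, fledglings 20.8. Include each in turn until the next type's E/h falls below the running intake rate.
Rate on top 1: 4.282. shrews: 33.7 > 4.282 → include.
Rate on top 2: 8.043. voles: 26.9 > 8.043 → include.
Rate on top 3: 9.864. fledglings: 20.8 > 9.864 → include.
Optimal diet: large insects, shrews, voles, fledglings — 4 of 4 types.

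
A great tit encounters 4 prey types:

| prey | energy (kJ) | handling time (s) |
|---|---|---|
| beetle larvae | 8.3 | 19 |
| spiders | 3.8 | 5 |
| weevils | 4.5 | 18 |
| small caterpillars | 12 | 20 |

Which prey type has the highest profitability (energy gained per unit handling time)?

In descending order of E/h:
spiders: 3.8/5 = 0.76 kJ/s
small caterpillars: 12/20 = 0.6 kJ/s
beetle larvae: 8.3/19 = 0.437 kJ/s
weevils: 4.5/18 = 0.25 kJ/s

spiders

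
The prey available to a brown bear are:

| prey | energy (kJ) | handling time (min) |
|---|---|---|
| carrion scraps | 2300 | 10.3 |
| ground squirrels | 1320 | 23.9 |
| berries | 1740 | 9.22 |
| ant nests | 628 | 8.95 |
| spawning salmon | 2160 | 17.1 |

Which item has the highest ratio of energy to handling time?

In descending order of E/h:
carrion scraps: 2300/10.3 = 223 kJ/min
berries: 1740/9.22 = 189 kJ/min
spawning salmon: 2160/17.1 = 126 kJ/min
ant nests: 628/8.95 = 70.2 kJ/min
ground squirrels: 1320/23.9 = 55.2 kJ/min

carrion scraps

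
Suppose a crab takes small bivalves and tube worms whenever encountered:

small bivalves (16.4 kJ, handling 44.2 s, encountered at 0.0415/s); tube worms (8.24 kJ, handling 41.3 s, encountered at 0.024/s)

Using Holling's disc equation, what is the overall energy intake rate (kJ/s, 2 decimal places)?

0.23 kJ/s

R = (0.0415×16.4 + 0.024×8.24) / (1 + 0.0415×44.2 + 0.024×41.3) = 0.8784/3.826 = 0.2296 kJ/s.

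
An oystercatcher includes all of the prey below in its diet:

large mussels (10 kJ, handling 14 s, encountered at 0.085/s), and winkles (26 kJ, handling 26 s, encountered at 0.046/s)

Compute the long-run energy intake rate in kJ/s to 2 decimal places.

0.60 kJ/s

R = (0.085×10 + 0.046×26) / (1 + 0.085×14 + 0.046×26) = 2.046/3.386 = 0.6043 kJ/s.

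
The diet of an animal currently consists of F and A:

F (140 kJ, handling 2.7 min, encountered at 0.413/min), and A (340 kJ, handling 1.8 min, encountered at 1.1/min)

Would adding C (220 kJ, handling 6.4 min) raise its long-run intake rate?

Current rate: (0.413×140 + 1.1×340)/(1 + 0.413×2.7 + 1.1×1.8) = 105.4 kJ/min.
C: E/h = 220/6.4 = 34.38 kJ/min.
Since 34.38 < R, time spent handling C is better spent searching.

No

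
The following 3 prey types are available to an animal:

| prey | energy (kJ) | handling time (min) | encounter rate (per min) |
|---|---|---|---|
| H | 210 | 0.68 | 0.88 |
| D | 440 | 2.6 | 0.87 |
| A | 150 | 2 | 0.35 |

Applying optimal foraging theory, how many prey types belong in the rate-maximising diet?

Profitabilities (E/h, kJ/min): H 309, D 169, A 75. Add prey in this order while the next type's profitability exceeds the intake rate on those already taken.
Rate on top 1: 115.6. D: 169 > 115.6 → include.
Rate on top 2: 147. A: 75 < 147 → exclude; stop.
Optimal diet: H, D — 2 of 3 types.

2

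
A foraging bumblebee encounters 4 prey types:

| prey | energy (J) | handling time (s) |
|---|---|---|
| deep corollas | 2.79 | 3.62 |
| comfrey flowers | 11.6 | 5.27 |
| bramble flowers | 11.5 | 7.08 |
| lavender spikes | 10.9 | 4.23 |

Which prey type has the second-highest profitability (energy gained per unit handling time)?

Profitability E/h (J/s): deep corollas = 2.79/3.62 = 0.771, comfrey flowers = 11.6/5.27 = 2.2, bramble flowers = 11.5/7.08 = 1.62, lavender spikes = 10.9/4.23 = 2.58.
Ranked: lavender spikes > comfrey flowers > bramble flowers > deep corollas.

comfrey flowers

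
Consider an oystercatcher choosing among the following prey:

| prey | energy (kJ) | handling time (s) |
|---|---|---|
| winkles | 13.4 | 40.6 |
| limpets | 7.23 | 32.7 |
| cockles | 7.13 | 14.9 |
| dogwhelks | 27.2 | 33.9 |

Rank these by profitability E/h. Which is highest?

Profitability E/h (kJ/s): winkles = 13.4/40.6 = 0.33, limpets = 7.23/32.7 = 0.221, cockles = 7.13/14.9 = 0.479, dogwhelks = 27.2/33.9 = 0.802.
Ranked: dogwhelks > cockles > winkles > limpets.

dogwhelks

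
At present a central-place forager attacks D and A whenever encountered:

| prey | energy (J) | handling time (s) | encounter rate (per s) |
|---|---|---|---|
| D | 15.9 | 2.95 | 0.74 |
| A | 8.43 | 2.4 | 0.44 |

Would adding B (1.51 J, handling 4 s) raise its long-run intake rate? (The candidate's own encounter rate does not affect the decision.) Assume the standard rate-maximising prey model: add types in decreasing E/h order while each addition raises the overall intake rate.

No

Current rate: (0.74×15.9 + 0.44×8.43)/(1 + 0.74×2.95 + 0.44×2.4) = 3.651 J/s.
Profitability of B: 1.51/4 = 0.3775 J/s.
0.3775 < 3.651, so adding B would lower the average — exclude it.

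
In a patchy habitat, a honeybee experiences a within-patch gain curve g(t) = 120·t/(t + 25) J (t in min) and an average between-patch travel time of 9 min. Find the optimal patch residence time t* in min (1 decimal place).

15.0 min

Maximise g(t)/(T+t): set derivative to zero → g'(t)(T+t) = g(t).
g'(t) = 120·25/(t + 25)². Setting 120·25/(t+25)² = 120t/[(t+25)(9+t)] gives 25(9+t) = t(t+25), so t² = 25×9 = 225.
t* = √225 = 15 min.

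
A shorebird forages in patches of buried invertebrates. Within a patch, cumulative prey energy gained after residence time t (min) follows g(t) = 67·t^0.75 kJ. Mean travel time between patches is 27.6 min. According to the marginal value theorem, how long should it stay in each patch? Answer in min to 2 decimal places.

82.80 min

Maximise g(t)/(T+t): set derivative to zero → g'(t)(T+t) = g(t).
g'(t) = 0.75·67·t^-0.25. Setting 0.75·67·t^-0.25 = 67·t^0.75/(27.6+t) gives 0.75(27.6+t) = t, so 0.25·t = 0.75×27.6.
t* = 0.75×27.6/0.25 = 82.8 min.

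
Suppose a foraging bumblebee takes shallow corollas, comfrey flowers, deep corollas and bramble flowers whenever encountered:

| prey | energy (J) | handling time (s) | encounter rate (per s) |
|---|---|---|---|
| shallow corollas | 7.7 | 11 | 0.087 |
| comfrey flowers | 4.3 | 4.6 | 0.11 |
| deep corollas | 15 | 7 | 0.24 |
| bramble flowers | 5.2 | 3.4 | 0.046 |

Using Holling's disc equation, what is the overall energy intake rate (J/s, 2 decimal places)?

Energy encountered per unit search time: 0.087×7.7 + 0.11×4.3 + 0.24×15 + 0.046×5.2 = 4.982 J/s.
Handling time per unit search time: 0.087×11 + 0.11×4.6 + 0.24×7 + 0.046×3.4 = 3.299.
Rate = 4.982/(1 + 3.299) = 1.159 J/s.

1.16 J/s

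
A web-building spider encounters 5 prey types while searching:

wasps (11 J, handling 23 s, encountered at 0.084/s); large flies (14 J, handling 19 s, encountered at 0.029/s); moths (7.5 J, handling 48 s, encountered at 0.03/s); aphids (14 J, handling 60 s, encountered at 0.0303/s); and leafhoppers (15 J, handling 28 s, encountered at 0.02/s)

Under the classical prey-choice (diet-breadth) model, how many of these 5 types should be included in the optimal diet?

E/h in descending order: large flies 0.737, leafhoppers 0.536, wasps 0.478, aphids 0.233, moths 0.156 J/s. The optimal diet is the largest prefix of this list for which every included type satisfies E_i/h_i > R on the types above it.
Rate on top 1: 0.2618. leafhoppers: 0.536 > 0.2618 → include.
Rate on top 2: 0.3344. wasps: 0.478 > 0.3344 → include.
Rate on top 3: 0.4032. aphids: 0.233 < 0.4032 → exclude; stop.
Optimal diet: large flies, leafhoppers, wasps — 3 of 5 types.

3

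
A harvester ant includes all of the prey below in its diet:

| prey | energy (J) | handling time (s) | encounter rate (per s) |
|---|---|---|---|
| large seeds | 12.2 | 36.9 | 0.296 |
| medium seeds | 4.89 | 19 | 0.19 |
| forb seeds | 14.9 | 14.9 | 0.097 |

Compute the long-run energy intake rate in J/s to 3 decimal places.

0.353 J/s

R = (0.296×12.2 + 0.19×4.89 + 0.097×14.9) / (1 + 0.296×36.9 + 0.19×19 + 0.097×14.9) = 5.986/16.98 = 0.3526 J/s.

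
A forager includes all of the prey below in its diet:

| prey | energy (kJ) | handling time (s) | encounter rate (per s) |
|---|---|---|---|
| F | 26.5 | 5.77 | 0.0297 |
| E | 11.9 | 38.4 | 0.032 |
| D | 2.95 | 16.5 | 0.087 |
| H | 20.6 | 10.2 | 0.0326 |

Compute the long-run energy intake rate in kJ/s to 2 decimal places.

Energy encountered per unit search time: 0.0297×26.5 + 0.032×11.9 + 0.087×2.95 + 0.0326×20.6 = 2.096 kJ/s.
Handling time per unit search time: 0.0297×5.77 + 0.032×38.4 + 0.087×16.5 + 0.0326×10.2 = 3.168.
Rate = 2.096/(1 + 3.168) = 0.5029 kJ/s.

0.50 kJ/s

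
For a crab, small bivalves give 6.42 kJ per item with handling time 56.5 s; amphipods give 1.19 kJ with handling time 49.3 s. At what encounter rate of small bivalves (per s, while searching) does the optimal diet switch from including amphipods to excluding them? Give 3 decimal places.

The zero-one rule: include amphipods iff E₂/h₂ > λE₁/(1+λh₁). Equality gives the switch point.
λE₁h₂ = E₂ + λE₂h₁ ⇒ λ = E₂/(E₁h₂ − E₂h₁) = 1.19/(316.5 − 67.23) = 0.004774 per s.

0.005 per s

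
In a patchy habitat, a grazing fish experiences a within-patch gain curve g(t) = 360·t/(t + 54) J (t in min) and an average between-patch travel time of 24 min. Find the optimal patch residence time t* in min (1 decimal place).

Maximise g(t)/(T+t): set derivative to zero → g'(t)(T+t) = g(t).
g'(t) = 360·54/(t + 54)². Setting 360·54/(t+54)² = 360t/[(t+54)(24+t)] gives 54(24+t) = t(t+54), so t² = 54×24 = 1296.
t* = √1296 = 36 min.

36.0 min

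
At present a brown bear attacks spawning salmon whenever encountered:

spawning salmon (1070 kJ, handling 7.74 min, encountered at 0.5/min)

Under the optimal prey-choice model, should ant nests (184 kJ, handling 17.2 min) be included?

On spawning salmon alone, R = ΣλE/(1+Σλh) = 535/4.87 = 109.9 kJ/min.
Profitability of ant nests: 184/17.2 = 10.7 kJ/min.
Since 10.7 < R, time spent handling ant nests is better spent searching.

No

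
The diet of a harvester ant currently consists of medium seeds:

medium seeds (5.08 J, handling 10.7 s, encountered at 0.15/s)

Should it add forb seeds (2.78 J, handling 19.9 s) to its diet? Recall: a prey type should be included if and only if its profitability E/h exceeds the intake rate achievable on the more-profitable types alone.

No

Intake rate on the current diet: R = (0.15×5.08) / (1 + 0.15×10.7) = 0.762/2.605 = 0.2925 J/s.
forb seeds: E/h = 2.78/19.9 = 0.1397 J/s.
0.1397 < 0.2925, so adding forb seeds would lower the average — exclude it.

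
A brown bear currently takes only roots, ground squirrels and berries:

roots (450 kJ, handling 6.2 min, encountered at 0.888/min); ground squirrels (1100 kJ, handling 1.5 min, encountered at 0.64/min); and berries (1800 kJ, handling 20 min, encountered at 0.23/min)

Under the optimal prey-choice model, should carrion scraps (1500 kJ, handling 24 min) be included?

Intake rate on the current diet: R = (0.888×450 + 0.64×1100 + 0.23×1800) / (1 + 0.888×6.2 + 0.64×1.5 + 0.23×20) = 1518/12.07 = 125.8 kJ/min.
carrion scraps: E/h = 1500/24 = 62.5 kJ/min.
62.5 < 125.8, so adding carrion scraps would lower the average — exclude it.

No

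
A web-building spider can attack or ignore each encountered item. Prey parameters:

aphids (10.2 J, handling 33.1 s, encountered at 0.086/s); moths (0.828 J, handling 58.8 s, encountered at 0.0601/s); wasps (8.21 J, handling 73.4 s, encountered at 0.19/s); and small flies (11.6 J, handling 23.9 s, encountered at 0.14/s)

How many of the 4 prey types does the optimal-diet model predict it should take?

E/h in descending order: small flies 0.485, aphids 0.308, wasps 0.112, moths 0.0141 J/s. The optimal diet is the largest prefix of this list for which every included type satisfies E_i/h_i > R on the types above it.
Rate on top 1: 0.3737. aphids: 0.308 < 0.3737 → exclude; stop.
Optimal diet: small flies — 1 of 4 types.

1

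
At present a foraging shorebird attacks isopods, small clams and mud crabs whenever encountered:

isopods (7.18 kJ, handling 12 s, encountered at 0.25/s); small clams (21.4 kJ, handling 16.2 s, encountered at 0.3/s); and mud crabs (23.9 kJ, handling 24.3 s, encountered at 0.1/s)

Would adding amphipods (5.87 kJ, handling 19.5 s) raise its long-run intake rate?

No

On isopods, small clams and mud crabs alone, R = ΣλE/(1+Σλh) = 10.6/11.29 = 0.9393 kJ/s.
Profitability of amphipods: 5.87/19.5 = 0.301 kJ/s.
0.301 < 0.9393, so adding amphipods would lower the average — exclude it.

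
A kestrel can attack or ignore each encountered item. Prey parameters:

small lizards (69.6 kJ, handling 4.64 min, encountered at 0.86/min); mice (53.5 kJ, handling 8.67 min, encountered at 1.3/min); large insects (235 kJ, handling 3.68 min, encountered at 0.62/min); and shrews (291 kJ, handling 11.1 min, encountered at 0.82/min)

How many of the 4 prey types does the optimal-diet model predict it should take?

Rank by E/h (kJ/min): large insects 63.9, shrews 26.2, small lizards 15, mice 6.17. Include each in turn until the next type's E/h falls below the running intake rate.
Rate on top 1: 44.4. shrews: 26.2 < 44.4 → exclude; stop.
Optimal diet: large insects — 1 of 4 types.

1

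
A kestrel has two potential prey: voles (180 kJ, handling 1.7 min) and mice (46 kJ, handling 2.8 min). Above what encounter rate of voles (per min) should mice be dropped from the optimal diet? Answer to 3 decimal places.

0.108 per min

The zero-one rule: include mice iff E₂/h₂ > λE₁/(1+λh₁). Equality gives the switch point.
λE₁h₂ = E₂ + λE₂h₁ ⇒ λ = E₂/(E₁h₂ − E₂h₁) = 46/(504 − 78.2) = 0.108 per min.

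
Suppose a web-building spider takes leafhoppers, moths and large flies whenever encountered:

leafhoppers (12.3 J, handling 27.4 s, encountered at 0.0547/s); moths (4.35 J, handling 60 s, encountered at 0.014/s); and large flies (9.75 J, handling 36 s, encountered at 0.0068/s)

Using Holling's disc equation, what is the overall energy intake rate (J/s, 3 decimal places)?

0.223 J/s

R = (0.0547×12.3 + 0.014×4.35 + 0.0068×9.75) / (1 + 0.0547×27.4 + 0.014×60 + 0.0068×36) = 0.8/3.584 = 0.2232 J/s.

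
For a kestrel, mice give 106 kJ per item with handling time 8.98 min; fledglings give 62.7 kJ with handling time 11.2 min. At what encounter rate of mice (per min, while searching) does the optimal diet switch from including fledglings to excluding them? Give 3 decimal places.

The zero-one rule: include fledglings iff E₂/h₂ > λE₁/(1+λh₁). Equality gives the switch point.
λE₁h₂ = E₂ + λE₂h₁ ⇒ λ = E₂/(E₁h₂ − E₂h₁) = 62.7/(1187 − 563) = 0.1005 per min.

0.100 per min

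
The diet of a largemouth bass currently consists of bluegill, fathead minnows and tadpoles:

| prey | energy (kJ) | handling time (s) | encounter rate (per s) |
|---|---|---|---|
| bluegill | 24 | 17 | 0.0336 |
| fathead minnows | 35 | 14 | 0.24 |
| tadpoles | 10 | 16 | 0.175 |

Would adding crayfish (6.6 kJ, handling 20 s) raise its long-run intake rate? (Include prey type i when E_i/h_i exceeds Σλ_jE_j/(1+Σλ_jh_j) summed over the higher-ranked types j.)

On bluegill, fathead minnows and tadpoles alone, R = ΣλE/(1+Σλh) = 10.96/7.731 = 1.417 kJ/s.
crayfish: E/h = 6.6/20 = 0.33 kJ/s.
0.33 < 1.417, so adding crayfish would lower the average — exclude it.

No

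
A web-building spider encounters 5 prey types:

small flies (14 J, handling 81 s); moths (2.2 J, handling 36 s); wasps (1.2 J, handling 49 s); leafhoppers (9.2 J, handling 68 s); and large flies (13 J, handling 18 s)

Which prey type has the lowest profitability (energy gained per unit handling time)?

Profitability E/h (J/s): small flies = 14/81 = 0.173, moths = 2.2/36 = 0.0611, wasps = 1.2/49 = 0.0245, leafhoppers = 9.2/68 = 0.135, large flies = 13/18 = 0.722.
Ranked: large flies > small flies > leafhoppers > moths > wasps.

wasps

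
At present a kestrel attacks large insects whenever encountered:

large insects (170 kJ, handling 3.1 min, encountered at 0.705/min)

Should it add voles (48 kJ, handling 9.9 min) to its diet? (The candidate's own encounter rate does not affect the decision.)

Current rate: (0.705×170)/(1 + 0.705×3.1) = 37.62 kJ/min.
Profitability of voles: 48/9.9 = 4.848 kJ/min.
4.848 < 37.62, so adding voles would lower the average — exclude it.

No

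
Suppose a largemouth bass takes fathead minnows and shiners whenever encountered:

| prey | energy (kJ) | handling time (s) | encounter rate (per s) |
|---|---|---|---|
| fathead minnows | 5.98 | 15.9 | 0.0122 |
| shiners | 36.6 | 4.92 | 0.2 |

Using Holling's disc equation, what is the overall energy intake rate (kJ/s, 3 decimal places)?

3.394 kJ/s

R = Σλ_iE_i / (1 + Σλ_ih_i)
Numerator: 0.0122×5.98 + 0.2×36.6 = 7.393
Denominator: 1 + 0.0122×15.9 + 0.2×4.92 = 2.178
R = 7.393/2.178 = 3.394 kJ/s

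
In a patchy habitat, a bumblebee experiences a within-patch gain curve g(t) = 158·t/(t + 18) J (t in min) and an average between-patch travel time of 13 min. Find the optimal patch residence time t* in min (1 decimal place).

15.3 min

By the marginal value theorem, leave when the instantaneous gain rate g'(t) equals the habitat-wide average g(t)/(T + t).
g'(t) = 158·18/(t + 18)². Setting 158·18/(t+18)² = 158t/[(t+18)(13+t)] gives 18(13+t) = t(t+18), so t² = 18×13 = 234.
t* = √234 = 15.3 min.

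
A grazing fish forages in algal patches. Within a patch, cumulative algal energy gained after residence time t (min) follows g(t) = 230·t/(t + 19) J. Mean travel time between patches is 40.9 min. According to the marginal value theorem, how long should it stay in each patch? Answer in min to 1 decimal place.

Maximise g(t)/(T+t): set derivative to zero → g'(t)(T+t) = g(t).
g'(t) = 230·19/(t + 19)². Setting 230·19/(t+19)² = 230t/[(t+19)(40.9+t)] gives 19(40.9+t) = t(t+19), so t² = 19×40.9 = 777.1.
t* = √777.1 = 27.88 min.

27.9 min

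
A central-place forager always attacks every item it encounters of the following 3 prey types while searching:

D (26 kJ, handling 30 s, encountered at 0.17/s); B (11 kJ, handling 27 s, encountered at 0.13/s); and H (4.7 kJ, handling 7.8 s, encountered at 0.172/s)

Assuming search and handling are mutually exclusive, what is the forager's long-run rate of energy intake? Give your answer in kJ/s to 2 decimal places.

R = Σλ_iE_i / (1 + Σλ_ih_i)
Numerator: 0.17×26 + 0.13×11 + 0.172×4.7 = 6.658
Denominator: 1 + 0.17×30 + 0.13×27 + 0.172×7.8 = 10.95
R = 6.658/10.95 = 0.608 kJ/s

0.61 kJ/s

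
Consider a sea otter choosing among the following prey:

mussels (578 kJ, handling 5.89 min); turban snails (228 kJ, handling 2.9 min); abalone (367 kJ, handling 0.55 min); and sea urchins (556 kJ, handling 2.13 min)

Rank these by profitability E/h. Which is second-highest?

In descending order of E/h:
abalone: 367/0.55 = 667 kJ/min
sea urchins: 556/2.13 = 261 kJ/min
mussels: 578/5.89 = 98.1 kJ/min
turban snails: 228/2.9 = 78.6 kJ/min

sea urchins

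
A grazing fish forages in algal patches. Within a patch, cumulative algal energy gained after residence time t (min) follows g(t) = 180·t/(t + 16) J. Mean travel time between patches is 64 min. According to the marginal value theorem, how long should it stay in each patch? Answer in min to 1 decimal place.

32.0 min

Optimal t* satisfies g'(t*) = g(t*)/(T + t*).
g'(t) = 180·16/(t + 16)². Setting 180·16/(t+16)² = 180t/[(t+16)(64+t)] gives 16(64+t) = t(t+16), so t² = 16×64 = 1024.
t* = √1024 = 32 min.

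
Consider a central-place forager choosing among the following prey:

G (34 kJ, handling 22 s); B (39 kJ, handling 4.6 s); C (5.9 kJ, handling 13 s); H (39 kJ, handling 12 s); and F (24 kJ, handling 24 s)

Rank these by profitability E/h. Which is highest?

B

In descending order of E/h:
B: 39/4.6 = 8.48 kJ/s
H: 39/12 = 3.25 kJ/s
G: 34/22 = 1.55 kJ/s
F: 24/24 = 1 kJ/s
C: 5.9/13 = 0.454 kJ/s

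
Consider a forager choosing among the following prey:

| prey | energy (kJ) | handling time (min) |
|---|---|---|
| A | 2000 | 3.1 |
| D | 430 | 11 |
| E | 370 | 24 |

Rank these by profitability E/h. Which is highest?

In descending order of E/h:
A: 2000/3.1 = 645 kJ/min
D: 430/11 = 39.1 kJ/min
E: 370/24 = 15.4 kJ/min

A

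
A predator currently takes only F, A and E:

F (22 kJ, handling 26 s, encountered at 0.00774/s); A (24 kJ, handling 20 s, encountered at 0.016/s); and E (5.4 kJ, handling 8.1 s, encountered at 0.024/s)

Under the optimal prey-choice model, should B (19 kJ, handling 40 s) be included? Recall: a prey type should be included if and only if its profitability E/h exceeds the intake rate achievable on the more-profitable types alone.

On F, A and E alone, R = ΣλE/(1+Σλh) = 0.6839/1.716 = 0.3986 kJ/s.
Profitability of B: 19/40 = 0.475 kJ/s.
0.475 > 0.3986, so adding B raises the average — include it.

Yes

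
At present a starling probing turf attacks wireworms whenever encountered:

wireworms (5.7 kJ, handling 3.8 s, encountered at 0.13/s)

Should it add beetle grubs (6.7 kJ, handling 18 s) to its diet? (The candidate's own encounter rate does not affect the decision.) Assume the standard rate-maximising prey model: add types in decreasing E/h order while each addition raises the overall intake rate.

No

Current rate: (0.13×5.7)/(1 + 0.13×3.8) = 0.496 kJ/s.
beetle grubs: E/h = 6.7/18 = 0.3722 kJ/s.
Since 0.3722 < R, time spent handling beetle grubs is better spent searching.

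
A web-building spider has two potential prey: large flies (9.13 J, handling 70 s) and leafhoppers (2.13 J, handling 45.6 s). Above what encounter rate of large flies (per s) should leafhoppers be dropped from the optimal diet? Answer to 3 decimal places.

0.008 per s

Drop leafhoppers once their profitability E₂/h₂ falls below the rate achievable on large flies alone: E₂/h₂ = λE₁/(1 + λh₁).
Solve for λ: λE₁h₂ = E₂(1 + λh₁) → λ(E₁h₂ − E₂h₁) = E₂ → λ = E₂/(E₁h₂ − E₂h₁).
λ = 2.13/(9.13×45.6 − 2.13×70) = 2.13/267.2 = 0.007971 per s.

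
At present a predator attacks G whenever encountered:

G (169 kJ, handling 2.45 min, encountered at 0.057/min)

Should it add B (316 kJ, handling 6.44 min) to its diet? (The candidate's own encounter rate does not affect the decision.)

On G alone, R = ΣλE/(1+Σλh) = 9.633/1.14 = 8.453 kJ/min.
Profitability of B: 316/6.44 = 49.07 kJ/min.
49.07 > 8.453, so adding B raises the average — include it.

Yes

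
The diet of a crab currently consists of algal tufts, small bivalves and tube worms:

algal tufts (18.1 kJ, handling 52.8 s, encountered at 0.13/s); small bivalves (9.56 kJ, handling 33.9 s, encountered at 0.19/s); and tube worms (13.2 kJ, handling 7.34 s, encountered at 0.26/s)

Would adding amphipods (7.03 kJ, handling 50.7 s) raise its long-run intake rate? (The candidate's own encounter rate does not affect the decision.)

No

Intake rate on the current diet: R = (0.13×18.1 + 0.19×9.56 + 0.26×13.2) / (1 + 0.13×52.8 + 0.19×33.9 + 0.26×7.34) = 7.601/16.21 = 0.4688 kJ/s.
amphipods: E/h = 7.03/50.7 = 0.1387 kJ/s.
Since 0.1387 < R, time spent handling amphipods is better spent searching.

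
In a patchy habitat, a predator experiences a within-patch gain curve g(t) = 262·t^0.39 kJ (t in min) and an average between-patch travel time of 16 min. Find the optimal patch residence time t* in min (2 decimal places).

By the marginal value theorem, leave when the instantaneous gain rate g'(t) equals the habitat-wide average g(t)/(T + t).
g'(t) = 0.39·262·t^-0.61. Setting 0.39·262·t^-0.61 = 262·t^0.39/(16+t) gives 0.39(16+t) = t, so 0.61·t = 0.39×16.
t* = 0.39×16/0.61 = 10.23 min.

10.23 min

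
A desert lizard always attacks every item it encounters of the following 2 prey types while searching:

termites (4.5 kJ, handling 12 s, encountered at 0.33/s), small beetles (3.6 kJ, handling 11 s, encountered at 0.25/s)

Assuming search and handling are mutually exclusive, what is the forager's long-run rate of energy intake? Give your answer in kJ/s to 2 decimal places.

0.31 kJ/s

Energy encountered per unit search time: 0.33×4.5 + 0.25×3.6 = 2.385 kJ/s.
Handling time per unit search time: 0.33×12 + 0.25×11 = 6.71.
Rate = 2.385/(1 + 6.71) = 0.3093 kJ/s.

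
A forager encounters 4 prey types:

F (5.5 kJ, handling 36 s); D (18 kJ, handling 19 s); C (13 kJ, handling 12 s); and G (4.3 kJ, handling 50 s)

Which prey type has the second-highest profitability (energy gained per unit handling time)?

D

Profitability E/h (kJ/s): F = 5.5/36 = 0.153, D = 18/19 = 0.947, C = 13/12 = 1.08, G = 4.3/50 = 0.086.
Ranked: C > D > F > G.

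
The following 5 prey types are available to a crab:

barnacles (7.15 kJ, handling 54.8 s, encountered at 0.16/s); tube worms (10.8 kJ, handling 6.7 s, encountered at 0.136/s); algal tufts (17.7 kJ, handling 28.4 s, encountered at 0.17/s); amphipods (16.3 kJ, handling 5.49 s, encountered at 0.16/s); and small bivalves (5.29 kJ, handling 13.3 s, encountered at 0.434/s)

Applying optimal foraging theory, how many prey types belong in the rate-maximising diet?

E/h in descending order: amphipods 2.97, tube worms 1.61, algal tufts 0.623, small bivalves 0.398, barnacles 0.13 kJ/s. The optimal diet is the largest prefix of this list for which every included type satisfies E_i/h_i > R on the types above it.
Rate on top 1: 1.388. tube worms: 1.61 > 1.388 → include.
Rate on top 2: 1.461. algal tufts: 0.623 < 1.461 → exclude; stop.
Optimal diet: amphipods, tube worms — 2 of 5 types.

2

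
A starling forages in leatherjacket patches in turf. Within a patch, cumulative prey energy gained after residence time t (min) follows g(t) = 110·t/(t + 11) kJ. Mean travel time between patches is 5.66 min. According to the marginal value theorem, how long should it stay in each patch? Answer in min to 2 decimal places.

Optimal t* satisfies g'(t*) = g(t*)/(T + t*).
g'(t) = 110·11/(t + 11)². Setting 110·11/(t+11)² = 110t/[(t+11)(5.66+t)] gives 11(5.66+t) = t(t+11), so t² = 11×5.66 = 62.26.
t* = √62.26 = 7.891 min.

7.89 min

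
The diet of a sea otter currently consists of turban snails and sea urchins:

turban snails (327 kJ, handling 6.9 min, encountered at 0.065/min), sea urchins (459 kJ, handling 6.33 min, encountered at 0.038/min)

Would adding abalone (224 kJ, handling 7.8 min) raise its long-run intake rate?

Intake rate on the current diet: R = (0.065×327 + 0.038×459) / (1 + 0.065×6.9 + 0.038×6.33) = 38.7/1.689 = 22.91 kJ/min.
Profitability of abalone: 224/7.8 = 28.72 kJ/min.
Since 28.72 > R, including abalone increases the long-run rate.

Yes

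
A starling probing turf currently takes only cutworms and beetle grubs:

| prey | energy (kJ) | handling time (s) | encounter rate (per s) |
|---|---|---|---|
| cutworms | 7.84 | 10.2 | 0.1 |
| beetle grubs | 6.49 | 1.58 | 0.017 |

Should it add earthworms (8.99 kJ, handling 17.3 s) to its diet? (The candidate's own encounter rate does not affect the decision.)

Yes

Intake rate on the current diet: R = (0.1×7.84 + 0.017×6.49) / (1 + 0.1×10.2 + 0.017×1.58) = 0.8943/2.047 = 0.4369 kJ/s.
earthworms: E/h = 8.99/17.3 = 0.5197 kJ/s.
0.5197 > 0.4369, so adding earthworms raises the average — include it.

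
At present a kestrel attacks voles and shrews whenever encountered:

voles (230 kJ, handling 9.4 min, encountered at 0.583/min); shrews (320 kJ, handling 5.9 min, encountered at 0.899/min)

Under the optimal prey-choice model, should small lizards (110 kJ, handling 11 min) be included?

No

Intake rate on the current diet: R = (0.583×230 + 0.899×320) / (1 + 0.583×9.4 + 0.899×5.9) = 421.8/11.78 = 35.79 kJ/min.
Profitability of small lizards: 110/11 = 10 kJ/min.
10 < 35.79, so adding small lizards would lower the average — exclude it.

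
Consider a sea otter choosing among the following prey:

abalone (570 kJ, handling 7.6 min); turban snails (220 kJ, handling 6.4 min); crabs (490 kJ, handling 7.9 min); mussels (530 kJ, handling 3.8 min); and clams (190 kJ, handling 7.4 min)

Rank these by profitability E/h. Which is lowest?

clams

In descending order of E/h:
mussels: 530/3.8 = 139 kJ/min
abalone: 570/7.6 = 75 kJ/min
crabs: 490/7.9 = 62 kJ/min
turban snails: 220/6.4 = 34.4 kJ/min
clams: 190/7.4 = 25.7 kJ/min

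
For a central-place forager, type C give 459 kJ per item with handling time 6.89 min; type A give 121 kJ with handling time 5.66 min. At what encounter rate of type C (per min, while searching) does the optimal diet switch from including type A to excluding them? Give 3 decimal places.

0.069 per min

Drop type A once their profitability E₂/h₂ falls below the rate achievable on type C alone: E₂/h₂ = λE₁/(1 + λh₁).
Solve for λ: λE₁h₂ = E₂(1 + λh₁) → λ(E₁h₂ − E₂h₁) = E₂ → λ = E₂/(E₁h₂ − E₂h₁).
λ = 121/(459×5.66 − 121×6.89) = 121/1764 = 0.06858 per min.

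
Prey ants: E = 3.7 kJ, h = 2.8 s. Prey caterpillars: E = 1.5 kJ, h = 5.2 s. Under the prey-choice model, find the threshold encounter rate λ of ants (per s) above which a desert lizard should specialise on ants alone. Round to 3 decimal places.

At the threshold, the rate on ants alone equals the profitability of caterpillars: λ·3.7/(1 + λ·2.8) = 1.5/5.2 = 0.2885.
Rearranging, λ(3.7 − 0.2885×2.8) = 0.2885, so λ = 0.2885/2.892 = 0.09973 per s.

0.100 per s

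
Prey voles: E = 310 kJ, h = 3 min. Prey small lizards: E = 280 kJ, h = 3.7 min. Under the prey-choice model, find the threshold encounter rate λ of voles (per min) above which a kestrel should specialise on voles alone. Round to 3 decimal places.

0.912 per min

At the threshold, the rate on voles alone equals the profitability of small lizards: λ·310/(1 + λ·3) = 280/3.7 = 75.68.
Rearranging, λ(310 − 75.68×3) = 75.68, so λ = 75.68/82.97 = 0.9121 per min.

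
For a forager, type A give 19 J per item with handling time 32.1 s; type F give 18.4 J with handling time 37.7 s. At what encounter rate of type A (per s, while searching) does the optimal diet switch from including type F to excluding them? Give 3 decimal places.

Drop type F once their profitability E₂/h₂ falls below the rate achievable on type A alone: E₂/h₂ = λE₁/(1 + λh₁).
Solve for λ: λE₁h₂ = E₂(1 + λh₁) → λ(E₁h₂ − E₂h₁) = E₂ → λ = E₂/(E₁h₂ − E₂h₁).
λ = 18.4/(19×37.7 − 18.4×32.1) = 18.4/125.7 = 0.1464 per s.

0.146 per s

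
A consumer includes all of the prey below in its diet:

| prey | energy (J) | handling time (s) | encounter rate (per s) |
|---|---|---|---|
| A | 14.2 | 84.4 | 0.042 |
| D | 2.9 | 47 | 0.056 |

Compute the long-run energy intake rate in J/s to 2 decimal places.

0.11 J/s

Energy encountered per unit search time: 0.042×14.2 + 0.056×2.9 = 0.7588 J/s.
Handling time per unit search time: 0.042×84.4 + 0.056×47 = 6.177.
Rate = 0.7588/(1 + 6.177) = 0.1057 J/s.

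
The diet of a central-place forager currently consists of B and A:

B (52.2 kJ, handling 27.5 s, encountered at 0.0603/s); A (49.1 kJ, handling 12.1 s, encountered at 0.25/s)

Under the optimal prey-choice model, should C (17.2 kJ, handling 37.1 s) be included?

No

On B and A alone, R = ΣλE/(1+Σλh) = 15.42/5.683 = 2.714 kJ/s.
Profitability of C: 17.2/37.1 = 0.4636 kJ/s.
0.4636 < 2.714, so adding C would lower the average — exclude it.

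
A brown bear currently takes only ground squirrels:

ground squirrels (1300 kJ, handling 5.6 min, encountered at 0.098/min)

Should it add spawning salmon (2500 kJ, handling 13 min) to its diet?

Yes

Intake rate on the current diet: R = (0.098×1300) / (1 + 0.098×5.6) = 127.4/1.549 = 82.26 kJ/min.
Profitability of spawning salmon: 2500/13 = 192.3 kJ/min.
192.3 > 82.26, so adding spawning salmon raises the average — include it.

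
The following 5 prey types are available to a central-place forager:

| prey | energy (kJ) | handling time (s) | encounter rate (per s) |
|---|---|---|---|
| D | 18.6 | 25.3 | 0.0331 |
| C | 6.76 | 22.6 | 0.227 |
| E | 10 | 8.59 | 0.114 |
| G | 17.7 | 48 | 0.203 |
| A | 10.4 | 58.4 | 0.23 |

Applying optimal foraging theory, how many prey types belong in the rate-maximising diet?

Profitabilities (E/h, kJ/s): E 1.16, D 0.735, G 0.369, C 0.299, A 0.178. Add prey in this order while the next type's profitability exceeds the intake rate on those already taken.
Rate on top 1: 0.576. D: 0.735 > 0.576 → include.
Rate on top 2: 0.6233. G: 0.369 < 0.6233 → exclude; stop.
Optimal diet: E, D — 2 of 5 types.

2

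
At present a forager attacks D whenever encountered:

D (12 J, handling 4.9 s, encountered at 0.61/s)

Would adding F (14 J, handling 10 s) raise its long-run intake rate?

Current rate: (0.61×12)/(1 + 0.61×4.9) = 1.835 J/s.
F: E/h = 14/10 = 1.4 J/s.
1.4 < 1.835, so adding F would lower the average — exclude it.

No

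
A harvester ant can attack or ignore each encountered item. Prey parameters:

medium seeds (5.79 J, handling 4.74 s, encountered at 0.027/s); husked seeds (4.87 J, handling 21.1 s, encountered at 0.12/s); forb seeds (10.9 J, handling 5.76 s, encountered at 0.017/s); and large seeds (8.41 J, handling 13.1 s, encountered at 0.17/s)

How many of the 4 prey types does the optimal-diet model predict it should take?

Rank by E/h (J/s): forb seeds 1.89, medium seeds 1.22, large seeds 0.642, husked seeds 0.231. Include each in turn until the next type's E/h falls below the running intake rate.
Rate on top 1: 0.1688. medium seeds: 1.22 > 0.1688 → include.
Rate on top 2: 0.2787. large seeds: 0.642 > 0.2787 → include.
Rate on top 3: 0.513. husked seeds: 0.231 < 0.513 → exclude; stop.
Optimal diet: forb seeds, medium seeds, large seeds — 3 of 4 types.

3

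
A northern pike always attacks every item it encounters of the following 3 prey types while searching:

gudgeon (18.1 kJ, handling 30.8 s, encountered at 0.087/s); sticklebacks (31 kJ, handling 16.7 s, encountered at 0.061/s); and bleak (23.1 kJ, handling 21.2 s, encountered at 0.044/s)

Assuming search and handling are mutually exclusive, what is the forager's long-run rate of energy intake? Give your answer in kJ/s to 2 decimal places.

Energy encountered per unit search time: 0.087×18.1 + 0.061×31 + 0.044×23.1 = 4.482 kJ/s.
Handling time per unit search time: 0.087×30.8 + 0.061×16.7 + 0.044×21.2 = 4.631.
Rate = 4.482/(1 + 4.631) = 0.796 kJ/s.

0.80 kJ/s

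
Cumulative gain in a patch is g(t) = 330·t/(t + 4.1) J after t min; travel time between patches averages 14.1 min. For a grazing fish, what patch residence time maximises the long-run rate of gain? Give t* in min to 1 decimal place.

7.6 min

Maximise g(t)/(T+t): set derivative to zero → g'(t)(T+t) = g(t).
g'(t) = 330·4.1/(t + 4.1)². Setting 330·4.1/(t+4.1)² = 330t/[(t+4.1)(14.1+t)] gives 4.1(14.1+t) = t(t+4.1), so t² = 4.1×14.1 = 57.81.
t* = √57.81 = 7.603 min.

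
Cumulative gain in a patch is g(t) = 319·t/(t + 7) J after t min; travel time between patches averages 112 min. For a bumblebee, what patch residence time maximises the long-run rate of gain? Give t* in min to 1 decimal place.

28.0 min

Maximise g(t)/(T+t): set derivative to zero → g'(t)(T+t) = g(t).
g'(t) = 319·7/(t + 7)². Setting 319·7/(t+7)² = 319t/[(t+7)(112+t)] gives 7(112+t) = t(t+7), so t² = 7×112 = 784.
t* = √784 = 28 min.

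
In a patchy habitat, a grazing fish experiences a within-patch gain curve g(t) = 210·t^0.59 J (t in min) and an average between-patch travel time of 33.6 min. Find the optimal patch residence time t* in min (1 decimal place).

48.4 min

Maximise g(t)/(T+t): set derivative to zero → g'(t)(T+t) = g(t).
g'(t) = 0.59·210·t^-0.41. Setting 0.59·210·t^-0.41 = 210·t^0.59/(33.6+t) gives 0.59(33.6+t) = t, so 0.41·t = 0.59×33.6.
t* = 0.59×33.6/0.41 = 48.35 min.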